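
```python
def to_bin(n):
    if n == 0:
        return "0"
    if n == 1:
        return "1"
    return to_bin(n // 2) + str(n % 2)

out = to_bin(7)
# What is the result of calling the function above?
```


to_bin(7)
= to_bin(3) + "1"
= to_bin(1) + "1" + "1"
= "1" + "1" + "1"
= "111"


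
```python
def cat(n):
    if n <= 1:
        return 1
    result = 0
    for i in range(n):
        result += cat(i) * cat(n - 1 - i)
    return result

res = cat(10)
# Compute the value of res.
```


cat(10)
= sum of cat(i) * cat(10-1-i) for i in 0..9
First compute sub-values bottom-up:
  cat(0) = 1, cat(1) = 1
  cat(2) = 1*1 + 1*1 = 2
  cat(3) = 1*2 + 1*1 + 2*1 = 5
  cat(4) = 1*5 + 1*2 + 2*1 + 5*1 = 14
  cat(5) = 1*14 + 1*5 + 2*2 + 5*1 + 14*1 = 42
  cat(6) = 1*42 + 1*14 + 2*5 + 5*2 + 14*1 + 42*1 = 132
  cat(7) = 1*132 + 1*42 + 2*14 + 5*5 + 14*2 + 42*1 + 132*1 = 429
  cat(8) = 1*429 + 1*132 + 2*42 + 5*14 + 14*5 + 42*2 + 132*1 + 429*1 = 1430
  cat(9) = 1*1430 + 1*429 + 2*132 + 5*42 + 14*14 + 42*5 + 132*2 + 429*1 + 1430*1 = 4862
Now cat(10):
  cat(0)*cat(9) = 1*4862 = 4862
  cat(1)*cat(8) = 1*1430 = 1430
  cat(2)*cat(7) = 2*429 = 858
  cat(3)*cat(6) = 5*132 = 660
  cat(4)*cat(5) = 14*42 = 588
  cat(5)*cat(4) = 42*14 = 588
  cat(6)*cat(3) = 132*5 = 660
  cat(7)*cat(2) = 429*2 = 858
  cat(8)*cat(1) = 1430*1 = 1430
  cat(9)*cat(0) = 4862*1 = 4862
= 4862 + 1430 + 858 + 660 + 588 + 588 + 660 + 858 + 1430 + 4862
= 16796


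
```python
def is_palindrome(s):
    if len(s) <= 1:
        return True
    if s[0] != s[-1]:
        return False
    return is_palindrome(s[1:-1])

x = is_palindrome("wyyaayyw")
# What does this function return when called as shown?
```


is_palindrome("wyyaayyw")
"wyyaayyw": s[0]='w' == s[-1]='w' -> is_palindrome("yyaayy")
"yyaayy": s[0]='y' == s[-1]='y' -> is_palindrome("yaay")
"yaay": s[0]='y' == s[-1]='y' -> is_palindrome("aa")
"aa": s[0]='a' == s[-1]='a' -> is_palindrome("")
"": len <= 1 -> True
= True


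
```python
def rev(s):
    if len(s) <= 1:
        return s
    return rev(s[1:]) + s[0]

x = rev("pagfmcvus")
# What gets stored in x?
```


rev("pagfmcvus")
= rev("agfmcvus") + "p"
= rev("gfmcvus") + "a" + "p"
= rev("fmcvus") + "g" + "a" + "p"
= rev("mcvus") + "f" + "g" + "a" + "p"
= rev("cvus") + "m" + "f" + "g" + "a" + "p"
= rev("vus") + "c" + "m" + "f" + "g" + "a" + "p"
= rev("us") + "v" + "c" + "m" + "f" + "g" + "a" + "p"
= rev("s") + "u" + "v" + "c" + "m" + "f" + "g" + "a" + "p"
= "s" + "u" + "v" + "c" + "m" + "f" + "g" + "a" + "p"
= "suvcmfgap"


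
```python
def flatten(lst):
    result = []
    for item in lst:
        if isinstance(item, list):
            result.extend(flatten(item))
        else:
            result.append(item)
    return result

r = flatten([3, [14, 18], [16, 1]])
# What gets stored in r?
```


flatten([3, [14, 18], [16, 1]])
Processing each element:
  3 is not a list -> append 3
  [14, 18] is a list -> flatten recursively -> [14, 18]
  [16, 1] is a list -> flatten recursively -> [16, 1]
= [3, 14, 18, 16, 1]


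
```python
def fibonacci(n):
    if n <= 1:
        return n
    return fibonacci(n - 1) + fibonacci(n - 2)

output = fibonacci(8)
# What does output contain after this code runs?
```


fibonacci(8)
= fibonacci(7) + fibonacci(6)
= (fibonacci(6) + fibonacci(5)) + fibonacci(6)
Computing bottom-up: fibonacci(0)=0, fibonacci(1)=1, fibonacci(2)=1, fibonacci(3)=2, fibonacci(4)=3, fibonacci(5)=5, fibonacci(6)=8, fibonacci(7)=13, fibonacci(8)=21
= 21


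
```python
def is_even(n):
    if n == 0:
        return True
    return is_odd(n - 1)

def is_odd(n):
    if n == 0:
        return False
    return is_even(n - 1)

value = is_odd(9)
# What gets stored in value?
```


is_odd(9)
= is_even(8)
= is_odd(7)
= is_even(6)
= is_odd(5)
= is_even(4)
= is_odd(3)
= is_even(2)
= is_odd(1)
= is_even(0)
n == 0: return True
= True


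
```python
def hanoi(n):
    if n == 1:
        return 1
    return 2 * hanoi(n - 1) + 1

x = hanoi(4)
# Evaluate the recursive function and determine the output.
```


hanoi(4)
= 2 * hanoi(3) + 1
= 2 * (2 * hanoi(2) + 1) + 1
= 2 * (2 * (2 * hanoi(1) + 1) + 1) + 1
Now compute bottom-up:
hanoi(1) = 1
hanoi(2) = 2 * 1 + 1 = 3
hanoi(3) = 2 * 3 + 1 = 7
hanoi(4) = 2 * 7 + 1 = 15
= 15


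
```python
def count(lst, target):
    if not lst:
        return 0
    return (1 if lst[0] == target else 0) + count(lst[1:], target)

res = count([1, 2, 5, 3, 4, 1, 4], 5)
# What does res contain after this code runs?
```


count([1, 2, 5, 3, 4, 1, 4], 5)
lst[0]=1 != 5: 0 + count([2, 5, 3, 4, 1, 4], 5)
lst[0]=2 != 5: 0 + count([5, 3, 4, 1, 4], 5)
lst[0]=5 == 5: 1 + count([3, 4, 1, 4], 5)
lst[0]=3 != 5: 0 + count([4, 1, 4], 5)
lst[0]=4 != 5: 0 + count([1, 4], 5)
lst[0]=1 != 5: 0 + count([4], 5)
lst[0]=4 != 5: 0 + count([], 5)
= 1


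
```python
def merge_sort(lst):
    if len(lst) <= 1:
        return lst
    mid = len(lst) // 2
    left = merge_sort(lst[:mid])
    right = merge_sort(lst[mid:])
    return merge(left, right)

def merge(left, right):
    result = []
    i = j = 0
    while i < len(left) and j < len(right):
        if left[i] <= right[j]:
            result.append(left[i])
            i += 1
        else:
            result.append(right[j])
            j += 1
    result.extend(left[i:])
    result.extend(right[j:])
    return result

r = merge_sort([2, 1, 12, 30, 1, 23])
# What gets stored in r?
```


merge_sort([2, 1, 12, 30, 1, 23])
Split into [2, 1, 12] and [30, 1, 23]
Left sorted: [1, 2, 12]
Right sorted: [1, 23, 30]
Merge [1, 2, 12] and [1, 23, 30]
= [1, 1, 2, 12, 23, 30]


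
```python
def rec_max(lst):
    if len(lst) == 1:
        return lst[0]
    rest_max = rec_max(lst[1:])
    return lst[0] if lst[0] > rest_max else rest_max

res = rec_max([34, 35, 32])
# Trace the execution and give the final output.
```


rec_max([34, 35, 32])
= compare 34 with rec_max([35, 32])
= compare 35 with rec_max([32])
Base: rec_max([32]) = 32
compare 35 with 32: max = 35
compare 34 with 35: max = 35
= 35


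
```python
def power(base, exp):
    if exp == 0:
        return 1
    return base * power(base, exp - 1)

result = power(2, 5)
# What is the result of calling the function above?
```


power(2, 5)
= 2 * power(2, 4)
= 2 * 2 * power(2, 3)
= 2 * 2 * 2 * power(2, 2)
= 2 * 2 * 2 * 2 * power(2, 1)
= 2 * 2 * 2 * 2 * 2 * power(2, 0)
= 2 * 2 * 2 * 2 * 2 * 1
= 32


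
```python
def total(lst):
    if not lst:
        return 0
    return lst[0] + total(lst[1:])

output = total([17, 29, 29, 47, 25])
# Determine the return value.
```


total([17, 29, 29, 47, 25])
= 17 + total([29, 29, 47, 25])
= 17 + 29 + total([29, 47, 25])
= 17 + 29 + 29 + total([47, 25])
= 17 + 29 + 29 + 47 + total([25])
= 17 + 29 + 29 + 47 + 25 + total([])
= 17 + 29 + 29 + 47 + 25 + 0
= 147


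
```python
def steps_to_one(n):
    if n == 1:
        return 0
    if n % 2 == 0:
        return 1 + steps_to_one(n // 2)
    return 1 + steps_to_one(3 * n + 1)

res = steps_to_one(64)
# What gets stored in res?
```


steps_to_one(64)
64 is even -> steps_to_one(32)
32 is even -> steps_to_one(16)
16 is even -> steps_to_one(8)
8 is even -> steps_to_one(4)
4 is even -> steps_to_one(2)
2 is even -> steps_to_one(1)
Reached 1 after 6 steps
= 6


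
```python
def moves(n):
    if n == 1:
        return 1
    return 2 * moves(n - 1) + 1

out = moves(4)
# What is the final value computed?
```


moves(4)
= 2 * moves(3) + 1
= 2 * (2 * moves(2) + 1) + 1
= 2 * (2 * (2 * moves(1) + 1) + 1) + 1
Now compute bottom-up:
moves(1) = 1
moves(2) = 2 * 1 + 1 = 3
moves(3) = 2 * 3 + 1 = 7
moves(4) = 2 * 7 + 1 = 15
= 15


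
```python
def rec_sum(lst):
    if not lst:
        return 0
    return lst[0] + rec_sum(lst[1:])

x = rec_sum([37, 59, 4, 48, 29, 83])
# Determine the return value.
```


rec_sum([37, 59, 4, 48, 29, 83])
= 37 + rec_sum([59, 4, 48, 29, 83])
= 37 + 59 + rec_sum([4, 48, 29, 83])
= 37 + 59 + 4 + rec_sum([48, 29, 83])
= 37 + 59 + 4 + 48 + rec_sum([29, 83])
= 37 + 59 + 4 + 48 + 29 + rec_sum([83])
= 37 + 59 + 4 + 48 + 29 + 83 + rec_sum([])
= 37 + 59 + 4 + 48 + 29 + 83 + 0
= 260


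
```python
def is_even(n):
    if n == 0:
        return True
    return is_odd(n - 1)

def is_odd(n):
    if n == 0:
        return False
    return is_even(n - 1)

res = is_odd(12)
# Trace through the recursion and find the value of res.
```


is_odd(12)
= is_even(11)
= is_odd(10)
= is_even(9)
= is_odd(8)
= is_even(7)
= is_odd(6)
= is_even(5)
= is_odd(4)
= is_even(3)
= is_odd(2)
= is_even(1)
= is_odd(0)
n == 0: return False
= False


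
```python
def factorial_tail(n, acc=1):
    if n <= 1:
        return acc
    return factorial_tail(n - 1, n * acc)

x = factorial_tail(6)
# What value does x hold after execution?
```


factorial_tail(6, 1)
= factorial_tail(5, 6 * 1) = factorial_tail(5, 6)
= factorial_tail(4, 5 * 6) = factorial_tail(4, 30)
= factorial_tail(3, 4 * 30) = factorial_tail(3, 120)
= factorial_tail(2, 3 * 120) = factorial_tail(2, 360)
= factorial_tail(1, 2 * 360) = factorial_tail(1, 720)
n <= 1, return acc = 720


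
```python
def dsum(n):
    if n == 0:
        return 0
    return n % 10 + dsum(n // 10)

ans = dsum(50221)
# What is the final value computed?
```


dsum(50221)
= 1 + dsum(5022)
= 1 + 2 + dsum(502)
= 1 + 2 + 2 + dsum(50)
= 1 + 2 + 2 + 0 + dsum(5)
= 1 + 2 + 2 + 0 + 5 + dsum(0)
= 1 + 2 + 2 + 0 + 5 + 0
= 10


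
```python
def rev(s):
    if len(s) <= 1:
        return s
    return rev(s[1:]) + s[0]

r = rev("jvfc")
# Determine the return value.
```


rev("jvfc")
= rev("vfc") + "j"
= rev("fc") + "v" + "j"
= rev("c") + "f" + "v" + "j"
= "c" + "f" + "v" + "j"
= "cfvj"


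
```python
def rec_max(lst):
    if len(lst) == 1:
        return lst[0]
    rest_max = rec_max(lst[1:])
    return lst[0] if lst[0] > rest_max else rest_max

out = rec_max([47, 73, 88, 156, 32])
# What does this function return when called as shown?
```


rec_max([47, 73, 88, 156, 32])
= compare 47 with rec_max([73, 88, 156, 32])
= compare 73 with rec_max([88, 156, 32])
= compare 88 with rec_max([156, 32])
= compare 156 with rec_max([32])
Base: rec_max([32]) = 32
compare 156 with 32: max = 156
compare 88 with 156: max = 156
compare 73 with 156: max = 156
compare 47 with 156: max = 156
= 156


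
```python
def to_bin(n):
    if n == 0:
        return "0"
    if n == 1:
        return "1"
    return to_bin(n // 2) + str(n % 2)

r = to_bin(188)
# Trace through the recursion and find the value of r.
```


to_bin(188)
= to_bin(94) + "0"
= to_bin(47) + "0" + "0"
= to_bin(23) + "1" + "0" + "0"
= to_bin(11) + "1" + "1" + "0" + "0"
= to_bin(5) + "1" + "1" + "1" + "0" + "0"
= to_bin(2) + "1" + "1" + "1" + "1" + "0" + "0"
= to_bin(1) + "0" + "1" + "1" + "1" + "1" + "0" + "0"
= "1" + "0" + "1" + "1" + "1" + "1" + "0" + "0"
= "10111100"


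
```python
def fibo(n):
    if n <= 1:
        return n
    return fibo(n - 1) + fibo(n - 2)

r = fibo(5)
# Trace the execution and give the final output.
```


fibo(5)
= fibo(4) + fibo(3)
= (fibo(3) + fibo(2)) + fibo(3)
Computing bottom-up: fibo(0)=0, fibo(1)=1, fibo(2)=1, fibo(3)=2, fibo(4)=3, fibo(5)=5
= 5


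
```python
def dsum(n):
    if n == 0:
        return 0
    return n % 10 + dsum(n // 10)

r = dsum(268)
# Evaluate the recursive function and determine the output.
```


dsum(268)
= 8 + dsum(26)
= 8 + 6 + dsum(2)
= 8 + 6 + 2 + dsum(0)
= 8 + 6 + 2 + 0
= 16


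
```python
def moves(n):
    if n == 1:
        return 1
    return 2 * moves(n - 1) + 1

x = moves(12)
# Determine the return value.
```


moves(12)
= 2 * moves(11) + 1
= 2 * (2 * moves(10) + 1) + 1
= 2 * (2 * (2 * moves(9) + 1) + 1) + 1
= 2 * (2 * (2 * (2 * moves(8) + 1) + 1) + 1) + 1
= 2 * (2 * (2 * (2 * (2 * moves(7) + 1) + 1) + 1) + 1) + 1
= 2 * (2 * (2 * (2 * (2 * (2 * moves(6) + 1) + 1) + 1) + 1) + 1) + 1
= 2 * (2 * (2 * (2 * (2 * (2 * (2 * moves(5) + 1) + 1) + 1) + 1) + 1) + 1) + 1
= 2 * (2 * (2 * (2 * (2 * (2 * (2 * (2 * moves(4) + 1) + 1) + 1) + 1) + 1) + 1) + 1) + 1
= 2 * (2 * (2 * (2 * (2 * (2 * (2 * (2 * (2 * moves(3) + 1) + 1) + 1) + 1) + 1) + 1) + 1) + 1) + 1
= 2 * (2 * (2 * (2 * (2 * (2 * (2 * (2 * (2 * (2 * moves(2) + 1) + 1) + 1) + 1) + 1) + 1) + 1) + 1) + 1) + 1
= 2 * (2 * (2 * (2 * (2 * (2 * (2 * (2 * (2 * (2 * (2 * moves(1) + 1) + 1) + 1) + 1) + 1) + 1) + 1) + 1) + 1) + 1) + 1
Now compute bottom-up:
moves(1) = 1
moves(2) = 2 * 1 + 1 = 3
moves(3) = 2 * 3 + 1 = 7
moves(4) = 2 * 7 + 1 = 15
moves(5) = 2 * 15 + 1 = 31
moves(6) = 2 * 31 + 1 = 63
moves(7) = 2 * 63 + 1 = 127
moves(8) = 2 * 127 + 1 = 255
moves(9) = 2 * 255 + 1 = 511
moves(10) = 2 * 511 + 1 = 1023
moves(11) = 2 * 1023 + 1 = 2047
moves(12) = 2 * 2047 + 1 = 4095
= 4095


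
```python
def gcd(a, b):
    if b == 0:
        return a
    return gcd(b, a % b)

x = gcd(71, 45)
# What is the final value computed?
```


gcd(71, 45)
= gcd(45, 71 % 45) = gcd(45, 26)
= gcd(26, 45 % 26) = gcd(26, 19)
= gcd(19, 26 % 19) = gcd(19, 7)
= gcd(7, 19 % 7) = gcd(7, 5)
= gcd(5, 7 % 5) = gcd(5, 2)
= gcd(2, 5 % 2) = gcd(2, 1)
= gcd(1, 2 % 1) = gcd(1, 0)
b == 0, return a = 1


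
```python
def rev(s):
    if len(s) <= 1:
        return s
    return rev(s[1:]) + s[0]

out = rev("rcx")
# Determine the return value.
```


rev("rcx")
= rev("cx") + "r"
= rev("x") + "c" + "r"
= "x" + "c" + "r"
= "xcr"


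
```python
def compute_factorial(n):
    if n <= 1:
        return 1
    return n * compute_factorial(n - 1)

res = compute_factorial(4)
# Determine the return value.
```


compute_factorial(4)
= 4 * compute_factorial(3)
= 4 * 3 * compute_factorial(2)
= 4 * 3 * 2 * compute_factorial(1)
= 4 * 3 * 2 * 1
= 24


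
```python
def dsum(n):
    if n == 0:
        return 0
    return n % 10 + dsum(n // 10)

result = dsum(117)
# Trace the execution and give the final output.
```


dsum(117)
= 7 + dsum(11)
= 7 + 1 + dsum(1)
= 7 + 1 + 1 + dsum(0)
= 7 + 1 + 1 + 0
= 9


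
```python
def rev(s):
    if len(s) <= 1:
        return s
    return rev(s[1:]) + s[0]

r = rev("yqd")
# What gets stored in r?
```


rev("yqd")
= rev("qd") + "y"
= rev("d") + "q" + "y"
= "d" + "q" + "y"
= "dqy"


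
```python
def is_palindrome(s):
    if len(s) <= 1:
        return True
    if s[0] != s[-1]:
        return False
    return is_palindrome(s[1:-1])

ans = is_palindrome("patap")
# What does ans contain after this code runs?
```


is_palindrome("patap")
"patap": s[0]='p' == s[-1]='p' -> is_palindrome("ata")
"ata": s[0]='a' == s[-1]='a' -> is_palindrome("t")
"t": len <= 1 -> True
= True


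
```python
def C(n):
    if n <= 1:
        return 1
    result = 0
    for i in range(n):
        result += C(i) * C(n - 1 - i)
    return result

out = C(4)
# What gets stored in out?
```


C(4)
= sum of C(i) * C(4-1-i) for i in 0..3
First compute sub-values bottom-up:
  C(0) = 1, C(1) = 1
  C(2) = 1*1 + 1*1 = 2
  C(3) = 1*2 + 1*1 + 2*1 = 5
Now C(4):
  C(0)*C(3) = 1*5 = 5
  C(1)*C(2) = 1*2 = 2
  C(2)*C(1) = 2*1 = 2
  C(3)*C(0) = 5*1 = 5
= 5 + 2 + 2 + 5
= 14


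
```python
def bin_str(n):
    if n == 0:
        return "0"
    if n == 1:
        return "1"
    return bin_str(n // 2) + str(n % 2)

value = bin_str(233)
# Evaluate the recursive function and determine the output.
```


bin_str(233)
= bin_str(116) + "1"
= bin_str(58) + "0" + "1"
= bin_str(29) + "0" + "0" + "1"
= bin_str(14) + "1" + "0" + "0" + "1"
= bin_str(7) + "0" + "1" + "0" + "0" + "1"
= bin_str(3) + "1" + "0" + "1" + "0" + "0" + "1"
= bin_str(1) + "1" + "1" + "0" + "1" + "0" + "0" + "1"
= "1" + "1" + "1" + "0" + "1" + "0" + "0" + "1"
= "11101001"


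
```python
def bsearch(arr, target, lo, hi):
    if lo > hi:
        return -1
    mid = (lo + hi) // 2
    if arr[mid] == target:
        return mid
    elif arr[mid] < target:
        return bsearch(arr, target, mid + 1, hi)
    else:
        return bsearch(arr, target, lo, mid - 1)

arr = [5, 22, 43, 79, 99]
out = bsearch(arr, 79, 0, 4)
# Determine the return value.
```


bsearch(arr, 79, 0, 4)
lo=0, hi=4, mid=2, arr[mid]=43
43 < 79, search right half
lo=3, hi=4, mid=3, arr[mid]=79
arr[3] == 79, found at index 3
= 3


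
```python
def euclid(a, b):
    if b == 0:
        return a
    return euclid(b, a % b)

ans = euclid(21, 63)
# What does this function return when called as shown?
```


euclid(21, 63)
= euclid(63, 21 % 63) = euclid(63, 21)
= euclid(21, 63 % 21) = euclid(21, 0)
b == 0, return a = 21


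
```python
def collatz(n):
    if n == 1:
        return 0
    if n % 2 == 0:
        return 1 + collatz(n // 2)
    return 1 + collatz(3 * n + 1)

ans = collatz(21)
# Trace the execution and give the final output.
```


collatz(21)
21 is odd -> 3*21+1 = 64 -> collatz(64)
64 is even -> collatz(32)
32 is even -> collatz(16)
16 is even -> collatz(8)
8 is even -> collatz(4)
4 is even -> collatz(2)
2 is even -> collatz(1)
Reached 1 after 7 steps
= 7


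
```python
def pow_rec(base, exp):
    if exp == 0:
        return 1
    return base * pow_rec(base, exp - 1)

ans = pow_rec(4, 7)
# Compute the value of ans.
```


pow_rec(4, 7)
= 4 * pow_rec(4, 6)
= 4 * 4 * pow_rec(4, 5)
= 4 * 4 * 4 * pow_rec(4, 4)
= 4 * 4 * 4 * 4 * pow_rec(4, 3)
= 4 * 4 * 4 * 4 * 4 * pow_rec(4, 2)
= 4 * 4 * 4 * 4 * 4 * 4 * pow_rec(4, 1)
= 4 * 4 * 4 * 4 * 4 * 4 * 4 * pow_rec(4, 0)
= 4 * 4 * 4 * 4 * 4 * 4 * 4 * 1
= 16384


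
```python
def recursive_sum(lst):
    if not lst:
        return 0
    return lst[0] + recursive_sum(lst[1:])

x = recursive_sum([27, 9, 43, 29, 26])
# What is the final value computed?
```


recursive_sum([27, 9, 43, 29, 26])
= 27 + recursive_sum([9, 43, 29, 26])
= 27 + 9 + recursive_sum([43, 29, 26])
= 27 + 9 + 43 + recursive_sum([29, 26])
= 27 + 9 + 43 + 29 + recursive_sum([26])
= 27 + 9 + 43 + 29 + 26 + recursive_sum([])
= 27 + 9 + 43 + 29 + 26 + 0
= 134


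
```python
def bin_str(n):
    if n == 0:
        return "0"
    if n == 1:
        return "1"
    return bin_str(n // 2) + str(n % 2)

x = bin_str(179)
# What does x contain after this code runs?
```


bin_str(179)
= bin_str(89) + "1"
= bin_str(44) + "1" + "1"
= bin_str(22) + "0" + "1" + "1"
= bin_str(11) + "0" + "0" + "1" + "1"
= bin_str(5) + "1" + "0" + "0" + "1" + "1"
= bin_str(2) + "1" + "1" + "0" + "0" + "1" + "1"
= bin_str(1) + "0" + "1" + "1" + "0" + "0" + "1" + "1"
= "1" + "0" + "1" + "1" + "0" + "0" + "1" + "1"
= "10110011"


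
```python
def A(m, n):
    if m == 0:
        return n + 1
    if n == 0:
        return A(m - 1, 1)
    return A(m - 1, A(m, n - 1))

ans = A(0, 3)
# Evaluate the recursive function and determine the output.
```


A(0, 3)
m == 0: return 3 + 1 = 4
= 4


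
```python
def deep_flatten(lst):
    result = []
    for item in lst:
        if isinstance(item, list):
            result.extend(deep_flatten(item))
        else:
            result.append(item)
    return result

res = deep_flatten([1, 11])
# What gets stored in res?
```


deep_flatten([1, 11])
Processing each element:
  1 is not a list -> append 1
  11 is not a list -> append 11
= [1, 11]


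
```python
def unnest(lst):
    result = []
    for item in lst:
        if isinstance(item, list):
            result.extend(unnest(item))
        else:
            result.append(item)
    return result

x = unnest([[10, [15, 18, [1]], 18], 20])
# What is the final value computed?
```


unnest([[10, [15, 18, [1]], 18], 20])
Processing each element:
  [10, [15, 18, [1]], 18] is a list -> unnest recursively -> [10, 15, 18, 1, 18]
  20 is not a list -> append 20
= [10, 15, 18, 1, 18, 20]


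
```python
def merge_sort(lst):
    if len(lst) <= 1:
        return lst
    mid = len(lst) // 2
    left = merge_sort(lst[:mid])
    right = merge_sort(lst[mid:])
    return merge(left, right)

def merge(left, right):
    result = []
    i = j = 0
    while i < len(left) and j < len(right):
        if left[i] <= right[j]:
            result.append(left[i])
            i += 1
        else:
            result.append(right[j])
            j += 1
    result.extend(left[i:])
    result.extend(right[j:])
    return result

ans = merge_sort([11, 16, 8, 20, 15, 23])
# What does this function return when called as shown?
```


merge_sort([11, 16, 8, 20, 15, 23])
Split into [11, 16, 8] and [20, 15, 23]
Left sorted: [8, 11, 16]
Right sorted: [15, 20, 23]
Merge [8, 11, 16] and [15, 20, 23]
= [8, 11, 15, 16, 20, 23]


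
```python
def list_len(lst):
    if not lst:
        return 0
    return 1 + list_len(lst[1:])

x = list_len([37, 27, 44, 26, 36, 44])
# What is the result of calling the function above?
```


list_len([37, 27, 44, 26, 36, 44])
= 1 + list_len([27, 44, 26, 36, 44])
= 1 + 1 + list_len([44, 26, 36, 44])
= 1 + 1 + 1 + list_len([26, 36, 44])
= 1 + 1 + 1 + 1 + list_len([36, 44])
= 1 + 1 + 1 + 1 + 1 + list_len([44])
= 1 + 1 + 1 + 1 + 1 + 1 + list_len([])
= 1 + 1 + 1 + 1 + 1 + 1 + 0
= 6


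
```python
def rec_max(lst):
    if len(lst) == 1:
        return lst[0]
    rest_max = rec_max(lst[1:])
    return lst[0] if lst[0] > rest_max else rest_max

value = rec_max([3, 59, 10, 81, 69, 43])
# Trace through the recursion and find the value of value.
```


rec_max([3, 59, 10, 81, 69, 43])
= compare 3 with rec_max([59, 10, 81, 69, 43])
= compare 59 with rec_max([10, 81, 69, 43])
= compare 10 with rec_max([81, 69, 43])
= compare 81 with rec_max([69, 43])
= compare 69 with rec_max([43])
Base: rec_max([43]) = 43
compare 69 with 43: max = 69
compare 81 with 69: max = 81
compare 10 with 81: max = 81
compare 59 with 81: max = 81
compare 3 with 81: max = 81
= 81


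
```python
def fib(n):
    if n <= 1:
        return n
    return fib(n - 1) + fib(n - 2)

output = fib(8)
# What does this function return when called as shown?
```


fib(8)
= fib(7) + fib(6)
= (fib(6) + fib(5)) + fib(6)
Computing bottom-up: fib(0)=0, fib(1)=1, fib(2)=1, fib(3)=2, fib(4)=3, fib(5)=5, fib(6)=8, fib(7)=13, fib(8)=21
= 21


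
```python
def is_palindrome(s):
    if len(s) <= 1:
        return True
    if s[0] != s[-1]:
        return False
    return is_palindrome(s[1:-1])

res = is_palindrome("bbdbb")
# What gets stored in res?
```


is_palindrome("bbdbb")
"bbdbb": s[0]='b' == s[-1]='b' -> is_palindrome("bdb")
"bdb": s[0]='b' == s[-1]='b' -> is_palindrome("d")
"d": len <= 1 -> True
= True


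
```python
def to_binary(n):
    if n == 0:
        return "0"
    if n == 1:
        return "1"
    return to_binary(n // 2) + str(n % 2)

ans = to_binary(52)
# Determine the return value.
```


to_binary(52)
= to_binary(26) + "0"
= to_binary(13) + "0" + "0"
= to_binary(6) + "1" + "0" + "0"
= to_binary(3) + "0" + "1" + "0" + "0"
= to_binary(1) + "1" + "0" + "1" + "0" + "0"
= "1" + "1" + "0" + "1" + "0" + "0"
= "110100"


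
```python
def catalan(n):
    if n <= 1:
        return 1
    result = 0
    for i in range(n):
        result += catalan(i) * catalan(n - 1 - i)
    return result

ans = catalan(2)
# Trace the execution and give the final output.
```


catalan(2)
= sum of catalan(i) * catalan(2-1-i) for i in 0..1
  catalan(0)*catalan(1) = 1*1 = 1
  catalan(1)*catalan(0) = 1*1 = 1
= 1 + 1
= 2


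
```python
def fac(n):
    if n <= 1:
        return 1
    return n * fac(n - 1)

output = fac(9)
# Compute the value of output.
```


fac(9)
= 9 * fac(8)
= 9 * 8 * fac(7)
= 9 * 8 * 7 * fac(6)
= 9 * 8 * 7 * 6 * fac(5)
= 9 * 8 * 7 * 6 * 5 * fac(4)
= 9 * 8 * 7 * 6 * 5 * 4 * fac(3)
= 9 * 8 * 7 * 6 * 5 * 4 * 3 * fac(2)
= 9 * 8 * 7 * 6 * 5 * 4 * 3 * 2 * fac(1)
= 9 * 8 * 7 * 6 * 5 * 4 * 3 * 2 * 1
= 362880


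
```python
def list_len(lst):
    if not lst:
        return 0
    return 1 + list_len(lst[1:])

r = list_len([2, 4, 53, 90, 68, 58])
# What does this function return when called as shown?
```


list_len([2, 4, 53, 90, 68, 58])
= 1 + list_len([4, 53, 90, 68, 58])
= 1 + 1 + list_len([53, 90, 68, 58])
= 1 + 1 + 1 + list_len([90, 68, 58])
= 1 + 1 + 1 + 1 + list_len([68, 58])
= 1 + 1 + 1 + 1 + 1 + list_len([58])
= 1 + 1 + 1 + 1 + 1 + 1 + list_len([])
= 1 + 1 + 1 + 1 + 1 + 1 + 0
= 6


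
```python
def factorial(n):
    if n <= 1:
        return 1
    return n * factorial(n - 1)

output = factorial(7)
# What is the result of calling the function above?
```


factorial(7)
= 7 * factorial(6)
= 7 * 6 * factorial(5)
= 7 * 6 * 5 * factorial(4)
= 7 * 6 * 5 * 4 * factorial(3)
= 7 * 6 * 5 * 4 * 3 * factorial(2)
= 7 * 6 * 5 * 4 * 3 * 2 * factorial(1)
= 7 * 6 * 5 * 4 * 3 * 2 * 1
= 5040


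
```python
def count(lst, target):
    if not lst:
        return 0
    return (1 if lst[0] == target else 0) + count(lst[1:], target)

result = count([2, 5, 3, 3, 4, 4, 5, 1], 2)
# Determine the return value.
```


count([2, 5, 3, 3, 4, 4, 5, 1], 2)
lst[0]=2 == 2: 1 + count([5, 3, 3, 4, 4, 5, 1], 2)
lst[0]=5 != 2: 0 + count([3, 3, 4, 4, 5, 1], 2)
lst[0]=3 != 2: 0 + count([3, 4, 4, 5, 1], 2)
lst[0]=3 != 2: 0 + count([4, 4, 5, 1], 2)
lst[0]=4 != 2: 0 + count([4, 5, 1], 2)
lst[0]=4 != 2: 0 + count([5, 1], 2)
lst[0]=5 != 2: 0 + count([1], 2)
lst[0]=1 != 2: 0 + count([], 2)
= 1


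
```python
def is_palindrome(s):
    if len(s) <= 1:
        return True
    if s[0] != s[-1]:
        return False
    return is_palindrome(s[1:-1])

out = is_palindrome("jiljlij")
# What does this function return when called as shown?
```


is_palindrome("jiljlij")
"jiljlij": s[0]='j' == s[-1]='j' -> is_palindrome("iljli")
"iljli": s[0]='i' == s[-1]='i' -> is_palindrome("ljl")
"ljl": s[0]='l' == s[-1]='l' -> is_palindrome("j")
"j": len <= 1 -> True
= True


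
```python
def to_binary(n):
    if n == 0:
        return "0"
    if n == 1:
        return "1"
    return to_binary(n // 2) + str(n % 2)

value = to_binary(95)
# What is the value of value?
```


to_binary(95)
= to_binary(47) + "1"
= to_binary(23) + "1" + "1"
= to_binary(11) + "1" + "1" + "1"
= to_binary(5) + "1" + "1" + "1" + "1"
= to_binary(2) + "1" + "1" + "1" + "1" + "1"
= to_binary(1) + "0" + "1" + "1" + "1" + "1" + "1"
= "1" + "0" + "1" + "1" + "1" + "1" + "1"
= "1011111"


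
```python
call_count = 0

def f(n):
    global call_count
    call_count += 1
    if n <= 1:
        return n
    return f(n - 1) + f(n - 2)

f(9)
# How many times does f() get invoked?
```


f(9) calls f(8) and f(7); each non-base call branches into two more.
Let C(k) = total number of calls made by f(k), including the call to f(k) itself.
Base cases: C(0) = 1, C(1) = 1
Recurrence: C(k) = 1 + C(k-1) + C(k-2)
  C(2) = 1 + C(1) + C(0) = 1 + 1 + 1 = 3
  C(3) = 1 + C(2) + C(1) = 1 + 3 + 1 = 5
  C(4) = 1 + C(3) + C(2) = 1 + 5 + 3 = 9
  C(5) = 1 + C(4) + C(3) = 1 + 9 + 5 = 15
  C(6) = 1 + C(5) + C(4) = 1 + 15 + 9 = 25
  C(7) = 1 + C(6) + C(5) = 1 + 25 + 15 = 41
  C(8) = 1 + C(7) + C(6) = 1 + 41 + 25 = 67
  C(9) = 1 + C(8) + C(7) = 1 + 67 + 41 = 109
Total calls = C(9) = 109


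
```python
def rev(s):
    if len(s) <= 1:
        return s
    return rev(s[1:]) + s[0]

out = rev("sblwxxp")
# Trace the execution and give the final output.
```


rev("sblwxxp")
= rev("blwxxp") + "s"
= rev("lwxxp") + "b" + "s"
= rev("wxxp") + "l" + "b" + "s"
= rev("xxp") + "w" + "l" + "b" + "s"
= rev("xp") + "x" + "w" + "l" + "b" + "s"
= rev("p") + "x" + "x" + "w" + "l" + "b" + "s"
= "p" + "x" + "x" + "w" + "l" + "b" + "s"
= "pxxwlbs"


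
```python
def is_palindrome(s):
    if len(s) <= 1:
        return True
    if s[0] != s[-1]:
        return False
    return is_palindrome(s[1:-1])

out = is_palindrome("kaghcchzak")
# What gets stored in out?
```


is_palindrome("kaghcchzak")
"kaghcchzak": s[0]='k' == s[-1]='k' -> is_palindrome("aghcchza")
"aghcchza": s[0]='a' == s[-1]='a' -> is_palindrome("ghcchz")
"ghcchz": s[0]='g' != s[-1]='z' -> False
= False


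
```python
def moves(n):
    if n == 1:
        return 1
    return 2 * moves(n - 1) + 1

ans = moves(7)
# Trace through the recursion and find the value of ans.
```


moves(7)
= 2 * moves(6) + 1
= 2 * (2 * moves(5) + 1) + 1
= 2 * (2 * (2 * moves(4) + 1) + 1) + 1
= 2 * (2 * (2 * (2 * moves(3) + 1) + 1) + 1) + 1
= 2 * (2 * (2 * (2 * (2 * moves(2) + 1) + 1) + 1) + 1) + 1
= 2 * (2 * (2 * (2 * (2 * (2 * moves(1) + 1) + 1) + 1) + 1) + 1) + 1
Now compute bottom-up:
moves(1) = 1
moves(2) = 2 * 1 + 1 = 3
moves(3) = 2 * 3 + 1 = 7
moves(4) = 2 * 7 + 1 = 15
moves(5) = 2 * 15 + 1 = 31
moves(6) = 2 * 31 + 1 = 63
moves(7) = 2 * 63 + 1 = 127
= 127


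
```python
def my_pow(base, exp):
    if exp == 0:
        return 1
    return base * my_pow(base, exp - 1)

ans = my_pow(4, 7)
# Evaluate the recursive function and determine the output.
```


my_pow(4, 7)
= 4 * my_pow(4, 6)
= 4 * 4 * my_pow(4, 5)
= 4 * 4 * 4 * my_pow(4, 4)
= 4 * 4 * 4 * 4 * my_pow(4, 3)
= 4 * 4 * 4 * 4 * 4 * my_pow(4, 2)
= 4 * 4 * 4 * 4 * 4 * 4 * my_pow(4, 1)
= 4 * 4 * 4 * 4 * 4 * 4 * 4 * my_pow(4, 0)
= 4 * 4 * 4 * 4 * 4 * 4 * 4 * 1
= 16384


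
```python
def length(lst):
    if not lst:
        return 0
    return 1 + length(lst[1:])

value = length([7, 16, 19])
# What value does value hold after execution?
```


length([7, 16, 19])
= 1 + length([16, 19])
= 1 + 1 + length([19])
= 1 + 1 + 1 + length([])
= 1 + 1 + 1 + 0
= 3


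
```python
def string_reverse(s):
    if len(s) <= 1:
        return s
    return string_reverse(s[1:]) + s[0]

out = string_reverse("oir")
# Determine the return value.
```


string_reverse("oir")
= string_reverse("ir") + "o"
= string_reverse("r") + "i" + "o"
= "r" + "i" + "o"
= "rio"


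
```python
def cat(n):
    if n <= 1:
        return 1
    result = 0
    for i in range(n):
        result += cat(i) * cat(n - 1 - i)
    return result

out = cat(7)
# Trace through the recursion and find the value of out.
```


cat(7)
= sum of cat(i) * cat(7-1-i) for i in 0..6
First compute sub-values bottom-up:
  cat(0) = 1, cat(1) = 1
  cat(2) = 1*1 + 1*1 = 2
  cat(3) = 1*2 + 1*1 + 2*1 = 5
  cat(4) = 1*5 + 1*2 + 2*1 + 5*1 = 14
  cat(5) = 1*14 + 1*5 + 2*2 + 5*1 + 14*1 = 42
  cat(6) = 1*42 + 1*14 + 2*5 + 5*2 + 14*1 + 42*1 = 132
Now cat(7):
  cat(0)*cat(6) = 1*132 = 132
  cat(1)*cat(5) = 1*42 = 42
  cat(2)*cat(4) = 2*14 = 28
  cat(3)*cat(3) = 5*5 = 25
  cat(4)*cat(2) = 14*2 = 28
  cat(5)*cat(1) = 42*1 = 42
  cat(6)*cat(0) = 132*1 = 132
= 132 + 42 + 28 + 25 + 28 + 42 + 132
= 429


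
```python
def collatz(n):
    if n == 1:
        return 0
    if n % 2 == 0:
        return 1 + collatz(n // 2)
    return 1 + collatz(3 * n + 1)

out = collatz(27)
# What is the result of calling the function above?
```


collatz(27)
27 is odd -> 3*27+1 = 82 -> collatz(82)
82 is even -> collatz(41)
41 is odd -> 3*41+1 = 124 -> collatz(124)
124 is even -> collatz(62)
62 is even -> collatz(31)
31 is odd -> 3*31+1 = 94 -> collatz(94)
94 is even -> collatz(47)
47 is odd -> 3*47+1 = 142 -> collatz(142)
142 is even -> collatz(71)
71 is odd -> 3*71+1 = 214 -> collatz(214)
214 is even -> collatz(107)
107 is odd -> 3*107+1 = 322 -> collatz(322)
322 is even -> collatz(161)
161 is odd -> 3*161+1 = 484 -> collatz(484)
484 is even -> collatz(242)
242 is even -> collatz(121)
121 is odd -> 3*121+1 = 364 -> collatz(364)
364 is even -> collatz(182)
182 is even -> collatz(91)
91 is odd -> 3*91+1 = 274 -> collatz(274)
274 is even -> collatz(137)
137 is odd -> 3*137+1 = 412 -> collatz(412)
412 is even -> collatz(206)
206 is even -> collatz(103)
103 is odd -> 3*103+1 = 310 -> collatz(310)
310 is even -> collatz(155)
155 is odd -> 3*155+1 = 466 -> collatz(466)
466 is even -> collatz(233)
233 is odd -> 3*233+1 = 700 -> collatz(700)
700 is even -> collatz(350)
350 is even -> collatz(175)
175 is odd -> 3*175+1 = 526 -> collatz(526)
526 is even -> collatz(263)
263 is odd -> 3*263+1 = 790 -> collatz(790)
790 is even -> collatz(395)
395 is odd -> 3*395+1 = 1186 -> collatz(1186)
1186 is even -> collatz(593)
593 is odd -> 3*593+1 = 1780 -> collatz(1780)
1780 is even -> collatz(890)
890 is even -> collatz(445)
445 is odd -> 3*445+1 = 1336 -> collatz(1336)
1336 is even -> collatz(668)
668 is even -> collatz(334)
334 is even -> collatz(167)
167 is odd -> 3*167+1 = 502 -> collatz(502)
502 is even -> collatz(251)
251 is odd -> 3*251+1 = 754 -> collatz(754)
754 is even -> collatz(377)
377 is odd -> 3*377+1 = 1132 -> collatz(1132)
1132 is even -> collatz(566)
566 is even -> collatz(283)
283 is odd -> 3*283+1 = 850 -> collatz(850)
850 is even -> collatz(425)
425 is odd -> 3*425+1 = 1276 -> collatz(1276)
1276 is even -> collatz(638)
638 is even -> collatz(319)
319 is odd -> 3*319+1 = 958 -> collatz(958)
958 is even -> collatz(479)
479 is odd -> 3*479+1 = 1438 -> collatz(1438)
1438 is even -> collatz(719)
719 is odd -> 3*719+1 = 2158 -> collatz(2158)
2158 is even -> collatz(1079)
1079 is odd -> 3*1079+1 = 3238 -> collatz(3238)
3238 is even -> collatz(1619)
1619 is odd -> 3*1619+1 = 4858 -> collatz(4858)
4858 is even -> collatz(2429)
2429 is odd -> 3*2429+1 = 7288 -> collatz(7288)
7288 is even -> collatz(3644)
3644 is even -> collatz(1822)
1822 is even -> collatz(911)
911 is odd -> 3*911+1 = 2734 -> collatz(2734)
2734 is even -> collatz(1367)
1367 is odd -> 3*1367+1 = 4102 -> collatz(4102)
4102 is even -> collatz(2051)
2051 is odd -> 3*2051+1 = 6154 -> collatz(6154)
6154 is even -> collatz(3077)
3077 is odd -> 3*3077+1 = 9232 -> collatz(9232)
9232 is even -> collatz(4616)
4616 is even -> collatz(2308)
2308 is even -> collatz(1154)
1154 is even -> collatz(577)
577 is odd -> 3*577+1 = 1732 -> collatz(1732)
1732 is even -> collatz(866)
866 is even -> collatz(433)
433 is odd -> 3*433+1 = 1300 -> collatz(1300)
1300 is even -> collatz(650)
650 is even -> collatz(325)
325 is odd -> 3*325+1 = 976 -> collatz(976)
976 is even -> collatz(488)
488 is even -> collatz(244)
244 is even -> collatz(122)
122 is even -> collatz(61)
61 is odd -> 3*61+1 = 184 -> collatz(184)
184 is even -> collatz(92)
92 is even -> collatz(46)
46 is even -> collatz(23)
23 is odd -> 3*23+1 = 70 -> collatz(70)
70 is even -> collatz(35)
35 is odd -> 3*35+1 = 106 -> collatz(106)
106 is even -> collatz(53)
53 is odd -> 3*53+1 = 160 -> collatz(160)
160 is even -> collatz(80)
80 is even -> collatz(40)
40 is even -> collatz(20)
20 is even -> collatz(10)
10 is even -> collatz(5)
5 is odd -> 3*5+1 = 16 -> collatz(16)
16 is even -> collatz(8)
8 is even -> collatz(4)
4 is even -> collatz(2)
2 is even -> collatz(1)
Reached 1 after 111 steps
= 111


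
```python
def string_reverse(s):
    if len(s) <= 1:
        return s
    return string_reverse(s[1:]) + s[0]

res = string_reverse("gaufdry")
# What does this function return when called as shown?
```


string_reverse("gaufdry")
= string_reverse("aufdry") + "g"
= string_reverse("ufdry") + "a" + "g"
= string_reverse("fdry") + "u" + "a" + "g"
= string_reverse("dry") + "f" + "u" + "a" + "g"
= string_reverse("ry") + "d" + "f" + "u" + "a" + "g"
= string_reverse("y") + "r" + "d" + "f" + "u" + "a" + "g"
= "y" + "r" + "d" + "f" + "u" + "a" + "g"
= "yrdfuag"


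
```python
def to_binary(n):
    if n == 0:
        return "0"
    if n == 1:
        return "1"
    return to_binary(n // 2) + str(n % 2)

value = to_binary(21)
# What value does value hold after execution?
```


to_binary(21)
= to_binary(10) + "1"
= to_binary(5) + "0" + "1"
= to_binary(2) + "1" + "0" + "1"
= to_binary(1) + "0" + "1" + "0" + "1"
= "1" + "0" + "1" + "0" + "1"
= "10101"


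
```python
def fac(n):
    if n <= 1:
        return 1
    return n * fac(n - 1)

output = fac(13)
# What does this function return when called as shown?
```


fac(13)
= 13 * fac(12)
= 13 * 12 * fac(11)
= 13 * 12 * 11 * fac(10)
= 13 * 12 * 11 * 10 * fac(9)
= 13 * 12 * 11 * 10 * 9 * fac(8)
= 13 * 12 * 11 * 10 * 9 * 8 * fac(7)
= 13 * 12 * 11 * 10 * 9 * 8 * 7 * fac(6)
= 13 * 12 * 11 * 10 * 9 * 8 * 7 * 6 * fac(5)
= 13 * 12 * 11 * 10 * 9 * 8 * 7 * 6 * 5 * fac(4)
= 13 * 12 * 11 * 10 * 9 * 8 * 7 * 6 * 5 * 4 * fac(3)
= 13 * 12 * 11 * 10 * 9 * 8 * 7 * 6 * 5 * 4 * 3 * fac(2)
= 13 * 12 * 11 * 10 * 9 * 8 * 7 * 6 * 5 * 4 * 3 * 2 * fac(1)
= 13 * 12 * 11 * 10 * 9 * 8 * 7 * 6 * 5 * 4 * 3 * 2 * 1
= 6227020800


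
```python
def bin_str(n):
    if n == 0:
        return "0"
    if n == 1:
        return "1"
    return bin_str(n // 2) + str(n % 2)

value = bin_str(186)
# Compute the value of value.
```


bin_str(186)
= bin_str(93) + "0"
= bin_str(46) + "1" + "0"
= bin_str(23) + "0" + "1" + "0"
= bin_str(11) + "1" + "0" + "1" + "0"
= bin_str(5) + "1" + "1" + "0" + "1" + "0"
= bin_str(2) + "1" + "1" + "1" + "0" + "1" + "0"
= bin_str(1) + "0" + "1" + "1" + "1" + "0" + "1" + "0"
= "1" + "0" + "1" + "1" + "1" + "0" + "1" + "0"
= "10111010"


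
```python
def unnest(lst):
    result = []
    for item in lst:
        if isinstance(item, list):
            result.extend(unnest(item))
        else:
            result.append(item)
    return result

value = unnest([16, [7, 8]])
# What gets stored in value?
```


unnest([16, [7, 8]])
Processing each element:
  16 is not a list -> append 16
  [7, 8] is a list -> unnest recursively -> [7, 8]
= [16, 7, 8]


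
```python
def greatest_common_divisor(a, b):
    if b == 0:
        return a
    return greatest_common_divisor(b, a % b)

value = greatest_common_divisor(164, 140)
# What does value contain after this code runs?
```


greatest_common_divisor(164, 140)
= greatest_common_divisor(140, 164 % 140) = greatest_common_divisor(140, 24)
= greatest_common_divisor(24, 140 % 24) = greatest_common_divisor(24, 20)
= greatest_common_divisor(20, 24 % 20) = greatest_common_divisor(20, 4)
= greatest_common_divisor(4, 20 % 4) = greatest_common_divisor(4, 0)
b == 0, return a = 4


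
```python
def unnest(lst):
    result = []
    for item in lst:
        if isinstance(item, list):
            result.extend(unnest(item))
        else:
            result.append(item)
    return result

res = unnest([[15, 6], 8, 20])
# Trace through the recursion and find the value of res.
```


unnest([[15, 6], 8, 20])
Processing each element:
  [15, 6] is a list -> unnest recursively -> [15, 6]
  8 is not a list -> append 8
  20 is not a list -> append 20
= [15, 6, 8, 20]


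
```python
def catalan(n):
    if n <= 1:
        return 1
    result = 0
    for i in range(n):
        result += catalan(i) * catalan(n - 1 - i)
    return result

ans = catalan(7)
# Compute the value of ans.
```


catalan(7)
= sum of catalan(i) * catalan(7-1-i) for i in 0..6
First compute sub-values bottom-up:
  catalan(0) = 1, catalan(1) = 1
  catalan(2) = 1*1 + 1*1 = 2
  catalan(3) = 1*2 + 1*1 + 2*1 = 5
  catalan(4) = 1*5 + 1*2 + 2*1 + 5*1 = 14
  catalan(5) = 1*14 + 1*5 + 2*2 + 5*1 + 14*1 = 42
  catalan(6) = 1*42 + 1*14 + 2*5 + 5*2 + 14*1 + 42*1 = 132
Now catalan(7):
  catalan(0)*catalan(6) = 1*132 = 132
  catalan(1)*catalan(5) = 1*42 = 42
  catalan(2)*catalan(4) = 2*14 = 28
  catalan(3)*catalan(3) = 5*5 = 25
  catalan(4)*catalan(2) = 14*2 = 28
  catalan(5)*catalan(1) = 42*1 = 42
  catalan(6)*catalan(0) = 132*1 = 132
= 132 + 42 + 28 + 25 + 28 + 42 + 132
= 429


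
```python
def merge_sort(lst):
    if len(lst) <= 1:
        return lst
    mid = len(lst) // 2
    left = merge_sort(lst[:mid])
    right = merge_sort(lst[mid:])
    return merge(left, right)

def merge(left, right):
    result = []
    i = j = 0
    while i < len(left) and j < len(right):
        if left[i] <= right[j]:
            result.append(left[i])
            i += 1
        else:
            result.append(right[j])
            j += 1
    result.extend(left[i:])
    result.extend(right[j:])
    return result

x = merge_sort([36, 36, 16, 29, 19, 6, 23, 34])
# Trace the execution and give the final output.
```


merge_sort([36, 36, 16, 29, 19, 6, 23, 34])
Split into [36, 36, 16, 29] and [19, 6, 23, 34]
Left sorted: [16, 29, 36, 36]
Right sorted: [6, 19, 23, 34]
Merge [16, 29, 36, 36] and [6, 19, 23, 34]
= [6, 16, 19, 23, 29, 34, 36, 36]


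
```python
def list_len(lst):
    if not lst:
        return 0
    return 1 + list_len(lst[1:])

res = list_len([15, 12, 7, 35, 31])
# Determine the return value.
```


list_len([15, 12, 7, 35, 31])
= 1 + list_len([12, 7, 35, 31])
= 1 + 1 + list_len([7, 35, 31])
= 1 + 1 + 1 + list_len([35, 31])
= 1 + 1 + 1 + 1 + list_len([31])
= 1 + 1 + 1 + 1 + 1 + list_len([])
= 1 + 1 + 1 + 1 + 1 + 0
= 5


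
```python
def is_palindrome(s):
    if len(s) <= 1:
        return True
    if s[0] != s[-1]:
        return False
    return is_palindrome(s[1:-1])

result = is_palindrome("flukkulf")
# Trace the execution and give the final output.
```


is_palindrome("flukkulf")
"flukkulf": s[0]='f' == s[-1]='f' -> is_palindrome("lukkul")
"lukkul": s[0]='l' == s[-1]='l' -> is_palindrome("ukku")
"ukku": s[0]='u' == s[-1]='u' -> is_palindrome("kk")
"kk": s[0]='k' == s[-1]='k' -> is_palindrome("")
"": len <= 1 -> True
= True
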